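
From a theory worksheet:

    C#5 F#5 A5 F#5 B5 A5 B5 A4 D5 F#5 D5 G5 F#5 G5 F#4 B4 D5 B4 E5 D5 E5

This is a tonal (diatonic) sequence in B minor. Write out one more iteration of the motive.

D4 G4 B4 G4 C#5 B4 C#5

The 7-note cells begin on C#5, A4, F#4 — each down a 3rd from the last.
Statement 4 starts on D4 and keeps the same diatonic contour: D4 G4 B4 G4 C#5 B4 C#5.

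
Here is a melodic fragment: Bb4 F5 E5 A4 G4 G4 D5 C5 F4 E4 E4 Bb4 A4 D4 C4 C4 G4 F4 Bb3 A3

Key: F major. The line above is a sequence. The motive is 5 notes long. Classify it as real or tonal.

tonal

Every note is diatonic to F major.
Cell 1 has -1 semitones from note 2 to 3, but cell 2 has -2 — the interval quality changes while the contour stays the same, which is the hallmark of a tonal sequence.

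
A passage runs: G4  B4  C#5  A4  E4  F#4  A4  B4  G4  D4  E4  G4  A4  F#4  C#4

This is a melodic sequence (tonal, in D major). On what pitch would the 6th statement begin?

B3

Unit = 5 notes; the statements start on G4, F#4, E4, moving down a 2nd each time.
Extending the heads down a 2nd: D4 → C#4 → B3.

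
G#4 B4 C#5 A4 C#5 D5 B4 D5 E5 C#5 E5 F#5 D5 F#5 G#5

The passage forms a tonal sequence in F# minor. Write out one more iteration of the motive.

Taking 3-note groups, the heads are G#4, A4, B4, C#5, D5: the pattern moves up a 2nd.
So cell 6 is E5 G#5 A5.

E5 G#5 A5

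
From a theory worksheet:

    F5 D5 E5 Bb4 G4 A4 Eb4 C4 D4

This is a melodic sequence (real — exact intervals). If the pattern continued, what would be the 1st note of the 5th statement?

With 3-note cells, note 1 of each statement runs F5, Bb4, Eb4.
Extending down a 5th: Ab3 → Db3.

Db3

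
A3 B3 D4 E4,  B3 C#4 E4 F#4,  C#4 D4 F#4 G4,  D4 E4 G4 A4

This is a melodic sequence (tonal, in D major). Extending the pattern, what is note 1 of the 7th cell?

The unit is 4 notes. Position-1 pitches of the 4 shown cells: A3, B3, C#4, D4.
Carrying that up a 2nd forward: E4 → F#4 → G4.

G4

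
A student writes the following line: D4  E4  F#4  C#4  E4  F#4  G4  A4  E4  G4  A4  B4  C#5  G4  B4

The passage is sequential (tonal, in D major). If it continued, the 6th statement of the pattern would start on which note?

Taking 5-note groups, the heads are D4, F#4, A4: the pattern moves up a 3rd.
Continuing: C#5 → E5 → G5. Statement 6 starts on G5.

G5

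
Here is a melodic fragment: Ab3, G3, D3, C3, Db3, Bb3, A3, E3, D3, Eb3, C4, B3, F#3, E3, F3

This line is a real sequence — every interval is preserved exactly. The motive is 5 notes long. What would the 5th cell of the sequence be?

With a 5-note motive the entries are Ab3, Bb3, C4, each up a 2nd from the previous.
Extending up a 2nd: D4 → E4.
Statement 5 starts on E4 and keeps the same exact contour: E4 D#4 A#3 G#3 A3.

E4 D#4 A#3 G#3 A3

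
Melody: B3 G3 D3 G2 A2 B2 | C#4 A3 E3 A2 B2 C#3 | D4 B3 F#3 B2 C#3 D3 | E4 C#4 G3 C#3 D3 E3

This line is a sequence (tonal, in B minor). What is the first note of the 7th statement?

A4

Unit = 6 notes; the statements start on B3, C#4, D4, E4, moving up a 2nd each time.
Extending the heads up a 2nd: F#4 → G4 → A4.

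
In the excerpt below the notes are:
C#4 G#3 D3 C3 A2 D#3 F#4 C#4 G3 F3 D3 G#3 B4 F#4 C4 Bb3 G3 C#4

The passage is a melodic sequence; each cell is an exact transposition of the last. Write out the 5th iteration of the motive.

A5 E5 Bb4 Ab4 F4 B4

The 6-note cells begin on C#4, F#4, B4 — each up a 4th from the last.
Carrying on: E5 → A5.
Statement 5 starts on A5 and keeps the same exact contour: A5 E5 Bb4 Ab4 F4 B4.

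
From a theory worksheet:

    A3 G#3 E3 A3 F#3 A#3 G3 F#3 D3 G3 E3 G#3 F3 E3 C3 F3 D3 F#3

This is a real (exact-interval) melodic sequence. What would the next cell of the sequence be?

The 6-note cells begin on A3, G3, F3 — each down a 2nd from the last.
Statement 4 starts on Eb3 and keeps the same exact contour: Eb3 D3 Bb2 Eb3 C3 E3.

Eb3 D3 Bb2 Eb3 C3 E3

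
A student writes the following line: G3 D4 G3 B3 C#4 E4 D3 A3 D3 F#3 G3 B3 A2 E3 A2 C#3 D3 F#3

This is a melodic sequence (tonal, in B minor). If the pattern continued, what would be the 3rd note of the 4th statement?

With 6-note cells, note 3 of each statement runs G3, D3, A2.
From A2, down a 4th gives E2.

E2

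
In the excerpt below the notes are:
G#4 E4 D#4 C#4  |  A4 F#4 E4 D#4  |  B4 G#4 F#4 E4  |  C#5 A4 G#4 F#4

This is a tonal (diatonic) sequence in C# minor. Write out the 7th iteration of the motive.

The 4-note cells begin on G#4, A4, B4, C#5 — each up a 2nd from the last.
Continuing the starts: D#5 → E5 → F#5.
Statement 7 starts on F#5 and keeps the same diatonic contour: F#5 D#5 C#5 B4.

F#5 D#5 C#5 B4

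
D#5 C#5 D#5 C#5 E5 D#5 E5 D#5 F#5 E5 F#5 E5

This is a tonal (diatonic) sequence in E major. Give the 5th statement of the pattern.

A5 G#5 A5 G#5

With a 4-note motive the entries are D#5, E5, F#5, each up a 2nd from the previous.
Carrying on: G#5 → A5.
So cell 5 is A5 G#5 A5 G#5.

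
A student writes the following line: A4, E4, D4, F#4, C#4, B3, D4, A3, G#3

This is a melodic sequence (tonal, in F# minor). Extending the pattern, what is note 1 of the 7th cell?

Grouping in 3s, the 1st note of each cell is A4, F#4, D4.
Extending down a 3rd: B3 → G#3 → E3 → C#3.

C#3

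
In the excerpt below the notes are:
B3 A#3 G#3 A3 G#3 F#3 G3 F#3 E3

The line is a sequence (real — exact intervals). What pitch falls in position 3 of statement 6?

Grouping in 3s, the 3rd note of each cell is G#3, F#3, E3.
Extending down a 2nd: D3 → C3 → Bb2.

Bb2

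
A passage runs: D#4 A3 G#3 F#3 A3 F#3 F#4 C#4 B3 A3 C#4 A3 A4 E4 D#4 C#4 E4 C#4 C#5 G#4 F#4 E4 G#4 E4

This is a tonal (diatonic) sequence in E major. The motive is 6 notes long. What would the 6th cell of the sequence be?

G#5 D#5 C#5 B4 D#5 B4

With a 6-note motive the entries are D#4, F#4, A4, C#5, each up a 3rd from the previous.
Continuing the starts: E5 → G#5.
Statement 6 starts on G#5 and keeps the same diatonic contour: G#5 D#5 C#5 B4 D#5 B4.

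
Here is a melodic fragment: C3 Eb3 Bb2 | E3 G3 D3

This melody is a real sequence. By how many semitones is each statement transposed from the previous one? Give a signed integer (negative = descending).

4

The 3-note cells begin on C3, E3 — each up a 3rd from the last.
C3→E3 is 52 − 48 = 4 semitones.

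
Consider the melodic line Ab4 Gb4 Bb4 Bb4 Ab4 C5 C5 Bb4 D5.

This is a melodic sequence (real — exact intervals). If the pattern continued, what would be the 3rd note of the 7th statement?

A#5

With 3-note cells, note 3 of each statement runs Bb4, C5, D5.
Each moves up a 2nd. Continuing: E5 → F#5 → G#5 → A#5.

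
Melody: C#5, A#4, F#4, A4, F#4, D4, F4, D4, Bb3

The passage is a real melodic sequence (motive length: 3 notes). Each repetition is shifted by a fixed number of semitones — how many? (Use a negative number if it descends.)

Unit = 3 notes; the statements start on C#5, A4, F4, moving down a 3rd each time.
Counting half-steps from C#5 to A4: -4.

-4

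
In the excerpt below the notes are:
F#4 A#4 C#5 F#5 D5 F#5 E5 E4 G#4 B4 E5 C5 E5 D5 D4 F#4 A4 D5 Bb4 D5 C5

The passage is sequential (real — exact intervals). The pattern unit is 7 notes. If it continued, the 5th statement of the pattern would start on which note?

Bb3

With a 7-note motive the entries are F#4, E4, D4, each down a 2nd from the previous.
Extending the heads down a 2nd: C4 → Bb3.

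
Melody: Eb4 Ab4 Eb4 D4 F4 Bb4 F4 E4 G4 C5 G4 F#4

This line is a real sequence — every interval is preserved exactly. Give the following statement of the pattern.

Taking 4-note groups, the heads are Eb4, F4, G4: the pattern moves up a 2nd.
So cell 4 is A4 D5 A4 G#4.

A4 D5 A4 G#4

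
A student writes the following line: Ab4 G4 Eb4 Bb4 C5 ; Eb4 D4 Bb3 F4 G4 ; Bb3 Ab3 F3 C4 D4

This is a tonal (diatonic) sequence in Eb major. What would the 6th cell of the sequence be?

Unit = 5 notes; the statements start on Ab4, Eb4, Bb3, moving down a 4th each time.
Continuing the starts: F3 → C3 → G2.
From G2 the diatonic shape gives G2 F2 D2 Ab2 Bb2.

G2 F2 D2 Ab2 Bb2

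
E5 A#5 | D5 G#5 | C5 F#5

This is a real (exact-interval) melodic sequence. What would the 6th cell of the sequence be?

Gb4 C5

With a 2-note motive the entries are E5, D5, C5, each down a 2nd from the previous.
Continuing the starts: Bb4 → Ab4 → Gb4.
Statement 6 starts on Gb4 and keeps the same exact contour: Gb4 C5.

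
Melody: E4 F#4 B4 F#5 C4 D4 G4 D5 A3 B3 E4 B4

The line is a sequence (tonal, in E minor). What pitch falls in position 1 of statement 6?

Grouping in 4s, the 1st note of each cell is E4, C4, A3.
Each moves down a 3rd. Continuing: F#3 → D3 → B2.

B2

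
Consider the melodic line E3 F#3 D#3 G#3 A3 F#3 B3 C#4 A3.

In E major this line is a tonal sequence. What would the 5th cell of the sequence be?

The 3-note cells begin on E3, G#3, B3 — each up a 3rd from the last.
Continuing the starts: D#4 → F#4.
So cell 5 is F#4 G#4 E4.

F#4 G#4 E4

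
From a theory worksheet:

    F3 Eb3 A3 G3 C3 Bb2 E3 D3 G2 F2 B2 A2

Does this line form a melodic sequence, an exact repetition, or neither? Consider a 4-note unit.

sequence

Each 4-note cell is the previous one transposed down a 4th.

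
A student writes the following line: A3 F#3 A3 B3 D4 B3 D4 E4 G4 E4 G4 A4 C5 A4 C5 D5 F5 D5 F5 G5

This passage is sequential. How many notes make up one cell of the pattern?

20 notes total. Splitting into 5 groups of 4:
A3 F#3 A3 B3 | D4 B3 D4 E4 | G4 E4 G4 A4 | C5 A4 C5 D5 | F5 D5 F5 G5
Every group is a transposition up a 4th of the one before; no shorter unit works.

4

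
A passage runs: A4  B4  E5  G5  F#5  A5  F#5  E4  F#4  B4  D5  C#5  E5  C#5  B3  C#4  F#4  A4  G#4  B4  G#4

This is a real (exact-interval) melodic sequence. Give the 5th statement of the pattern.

C#3 D#3 G#3 B3 A#3 C#4 A#3

Taking 7-note groups, the heads are A4, E4, B3: the pattern moves down a 4th.
Continuing the starts: F#3 → C#3.
Statement 5 starts on C#3 and keeps the same exact contour: C#3 D#3 G#3 B3 A#3 C#4 A#3.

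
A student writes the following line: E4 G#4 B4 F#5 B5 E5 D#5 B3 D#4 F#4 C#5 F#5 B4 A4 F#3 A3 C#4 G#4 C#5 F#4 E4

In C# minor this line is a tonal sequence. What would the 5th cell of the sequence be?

G#2 B2 D#3 A3 D#4 G#3 F#3

With a 7-note motive the entries are E4, B3, F#3, each down a 4th from the previous.
Extending down a 4th: C#3 → G#2.
So cell 5 is G#2 B2 D#3 A3 D#4 G#3 F#3.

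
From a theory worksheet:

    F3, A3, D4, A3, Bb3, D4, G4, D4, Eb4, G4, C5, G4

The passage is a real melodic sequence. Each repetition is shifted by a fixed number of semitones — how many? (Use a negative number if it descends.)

5

Unit = 4 notes; the statements start on F3, Bb3, Eb4, moving up a 4th each time.
Counting half-steps from F3 to Bb3: 5.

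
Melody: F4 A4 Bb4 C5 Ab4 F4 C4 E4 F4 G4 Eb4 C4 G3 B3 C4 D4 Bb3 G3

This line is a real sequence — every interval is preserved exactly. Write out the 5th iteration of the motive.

A2 C#3 D3 E3 C3 A2

With a 6-note motive the entries are F4, C4, G3, each down a 4th from the previous.
Extending down a 4th: D3 → A2.
So cell 5 is A2 C#3 D3 E3 C3 A2.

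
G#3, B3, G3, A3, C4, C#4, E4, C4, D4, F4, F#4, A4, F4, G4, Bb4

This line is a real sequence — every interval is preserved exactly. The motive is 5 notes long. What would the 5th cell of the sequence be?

E5 G5 Eb5 F5 Ab5

Unit = 5 notes; the statements start on G#3, C#4, F#4, moving up a 4th each time.
Extending up a 4th: B4 → E5.
From E5 the exact shape gives E5 G5 Eb5 F5 Ab5.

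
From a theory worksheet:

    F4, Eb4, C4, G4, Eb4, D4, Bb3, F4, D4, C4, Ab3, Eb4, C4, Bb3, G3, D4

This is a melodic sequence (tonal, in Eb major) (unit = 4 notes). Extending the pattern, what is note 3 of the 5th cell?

F3

The unit is 4 notes. Position-3 pitches of the 4 shown cells: C4, Bb3, Ab3, G3.
One more down a 2nd gives F3.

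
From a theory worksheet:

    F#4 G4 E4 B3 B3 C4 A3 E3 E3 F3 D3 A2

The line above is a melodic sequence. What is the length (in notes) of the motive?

4

Try groups of 4 (3 cells in 12 notes):
F#4 G4 E4 B3 | B3 C4 A3 E3 | E3 F3 D3 A2
That's a consistent down a 5th shift per cell, and no other grouping gives one.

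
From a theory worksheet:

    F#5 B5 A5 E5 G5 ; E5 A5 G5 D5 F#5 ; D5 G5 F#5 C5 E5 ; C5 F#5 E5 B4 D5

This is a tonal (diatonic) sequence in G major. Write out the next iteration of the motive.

Unit = 5 notes; the statements start on F#5, E5, D5, C5, moving down a 2nd each time.
Statement 5 starts on B4 and keeps the same diatonic contour: B4 E5 D5 A4 C5.

B4 E5 D5 A4 C5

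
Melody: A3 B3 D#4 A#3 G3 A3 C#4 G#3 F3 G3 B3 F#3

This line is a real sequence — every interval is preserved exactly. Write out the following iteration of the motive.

With a 4-note motive the entries are A3, G3, F3, each down a 2nd from the previous.
So cell 4 is Eb3 F3 A3 E3.

Eb3 F3 A3 E3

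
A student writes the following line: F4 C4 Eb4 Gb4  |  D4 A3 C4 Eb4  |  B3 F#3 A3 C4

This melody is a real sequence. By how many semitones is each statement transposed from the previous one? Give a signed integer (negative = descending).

The 4-note cells begin on F4, D4, B3 — each down a 3rd from the last.
F4→D4 is 62 − 65 = -3 semitones.

-3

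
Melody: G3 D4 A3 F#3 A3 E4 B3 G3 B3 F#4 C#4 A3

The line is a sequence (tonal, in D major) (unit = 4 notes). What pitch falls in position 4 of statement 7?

E4

Grouping in 4s, the 4th note of each cell is F#3, G3, A3.
Carrying that up a 2nd forward: B3 → C#4 → D4 → E4.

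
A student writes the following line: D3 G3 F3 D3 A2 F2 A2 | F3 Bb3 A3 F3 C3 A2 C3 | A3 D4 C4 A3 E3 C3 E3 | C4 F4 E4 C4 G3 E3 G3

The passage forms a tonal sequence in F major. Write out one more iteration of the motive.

The 7-note cells begin on D3, F3, A3, C4 — each up a 3rd from the last.
From E4 the diatonic shape gives E4 A4 G4 E4 Bb3 G3 Bb3.

E4 A4 G4 E4 Bb3 G3 Bb3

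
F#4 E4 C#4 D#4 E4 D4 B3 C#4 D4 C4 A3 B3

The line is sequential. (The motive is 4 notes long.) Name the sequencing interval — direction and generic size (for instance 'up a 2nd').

down a 2nd

With a 4-note motive the entries are F#4, E4, D4, each down a 2nd from the previous.
From F#4 to E4: down a 2nd.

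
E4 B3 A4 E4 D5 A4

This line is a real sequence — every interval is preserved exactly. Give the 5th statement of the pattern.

Unit = 2 notes; the statements start on E4, A4, D5, moving up a 4th each time.
Continuing the starts: G5 → C6.
Statement 5 starts on C6 and keeps the same exact contour: C6 G5.

C6 G5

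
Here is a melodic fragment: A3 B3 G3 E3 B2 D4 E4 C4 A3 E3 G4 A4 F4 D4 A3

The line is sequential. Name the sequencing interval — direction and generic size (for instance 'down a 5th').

up a 4th

Unit = 5 notes; the statements start on A3, D4, G4, moving up a 4th each time.
A3 to D4 is up a 4th.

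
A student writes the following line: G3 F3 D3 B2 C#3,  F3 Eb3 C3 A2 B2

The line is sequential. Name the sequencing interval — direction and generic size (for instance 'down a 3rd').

down a 2nd

Taking 5-note groups, the heads are G3, F3: the pattern moves down a 2nd.
G3 to F3 is down a 2nd.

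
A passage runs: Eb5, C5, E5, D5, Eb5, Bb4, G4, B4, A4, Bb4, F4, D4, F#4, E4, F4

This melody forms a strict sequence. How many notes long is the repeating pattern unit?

5

Try groups of 5 (3 cells in 15 notes):
Eb5 C5 E5 D5 Eb5 | Bb4 G4 B4 A4 Bb4 | F4 D4 F#4 E4 F4
That's a consistent down a 4th shift per cell, and no other grouping gives one.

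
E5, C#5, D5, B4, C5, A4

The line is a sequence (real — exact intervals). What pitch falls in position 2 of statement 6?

The unit is 2 notes. Position-2 pitches of the 3 shown cells: C#5, B4, A4.
Each moves down a 2nd. Continuing: G4 → F4 → Eb4.

Eb4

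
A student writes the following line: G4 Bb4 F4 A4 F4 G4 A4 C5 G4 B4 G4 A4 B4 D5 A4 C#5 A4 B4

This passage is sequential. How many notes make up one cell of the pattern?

Try groups of 6 (3 cells in 18 notes):
G4 Bb4 F4 A4 F4 G4 | A4 C5 G4 B4 G4 A4 | B4 D5 A4 C#5 A4 B4
Each cell is the previous one up a 2nd — so the unit is 6 notes.

6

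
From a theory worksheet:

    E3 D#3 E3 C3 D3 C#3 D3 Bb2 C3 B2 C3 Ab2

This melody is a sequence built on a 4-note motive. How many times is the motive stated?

3

12 notes in groups of 4 gives 12/4 = 3 statements.
Starts: E3, D3, C3 — each down a 2nd.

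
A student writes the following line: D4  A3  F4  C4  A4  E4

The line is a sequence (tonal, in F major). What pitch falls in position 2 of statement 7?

Grouping in 2s, the 2nd note of each cell is A3, C4, E4.
Each moves up a 3rd. Continuing: G4 → Bb4 → D5 → F5.

F5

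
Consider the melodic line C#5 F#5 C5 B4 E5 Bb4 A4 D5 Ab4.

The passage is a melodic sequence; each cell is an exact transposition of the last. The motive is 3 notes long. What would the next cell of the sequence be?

G4 C5 Gb4

Unit = 3 notes; the statements start on C#5, B4, A4, moving down a 2nd each time.
From G4 the exact shape gives G4 C5 Gb4.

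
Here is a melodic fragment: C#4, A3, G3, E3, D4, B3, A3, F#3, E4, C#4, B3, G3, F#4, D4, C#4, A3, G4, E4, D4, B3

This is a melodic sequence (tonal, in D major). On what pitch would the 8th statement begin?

C#5

Unit = 4 notes; the statements start on C#4, D4, E4, F#4, G4, moving up a 2nd each time.
Continuing: A4 → B4 → C#5. Statement 8 starts on C#5.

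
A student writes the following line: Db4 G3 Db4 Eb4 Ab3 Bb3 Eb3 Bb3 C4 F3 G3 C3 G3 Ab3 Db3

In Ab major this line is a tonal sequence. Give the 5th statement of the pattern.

C3 F2 C3 Db3 G2

The 5-note cells begin on Db4, Bb3, G3 — each down a 3rd from the last.
Extending down a 3rd: Eb3 → C3.
Statement 5 starts on C3 and keeps the same diatonic contour: C3 F2 C3 Db3 G2.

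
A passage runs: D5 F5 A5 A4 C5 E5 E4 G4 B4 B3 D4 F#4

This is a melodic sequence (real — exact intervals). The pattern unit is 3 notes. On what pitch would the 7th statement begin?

With a 3-note motive the entries are D5, A4, E4, B3, each down a 4th from the previous.
Extending the heads down a 4th: F#3 → C#3 → G#2.

G#2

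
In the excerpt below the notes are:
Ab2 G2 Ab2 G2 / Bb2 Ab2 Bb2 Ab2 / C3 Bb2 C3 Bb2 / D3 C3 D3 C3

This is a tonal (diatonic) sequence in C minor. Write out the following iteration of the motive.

With a 4-note motive the entries are Ab2, Bb2, C3, D3, each up a 2nd from the previous.
So cell 5 is Eb3 D3 Eb3 D3.

Eb3 D3 Eb3 D3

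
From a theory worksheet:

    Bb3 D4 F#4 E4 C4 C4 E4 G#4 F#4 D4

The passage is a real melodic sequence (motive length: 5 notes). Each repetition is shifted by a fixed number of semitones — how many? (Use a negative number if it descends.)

With a 5-note motive the entries are Bb3, C4, each up a 2nd from the previous.
Counting half-steps from Bb3 to C4: 2.

2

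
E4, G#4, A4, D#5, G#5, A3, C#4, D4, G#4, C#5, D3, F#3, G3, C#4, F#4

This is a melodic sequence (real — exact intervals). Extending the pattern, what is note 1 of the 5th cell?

With 5-note cells, note 1 of each statement runs E4, A3, D3.
Each moves down a 5th. Continuing: G2 → C2.

C2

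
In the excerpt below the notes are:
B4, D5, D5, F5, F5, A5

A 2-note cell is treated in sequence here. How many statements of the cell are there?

6 notes in groups of 2 gives 6/2 = 3 statements.
Starts: B4, D5, F5 — each up a 3rd.

3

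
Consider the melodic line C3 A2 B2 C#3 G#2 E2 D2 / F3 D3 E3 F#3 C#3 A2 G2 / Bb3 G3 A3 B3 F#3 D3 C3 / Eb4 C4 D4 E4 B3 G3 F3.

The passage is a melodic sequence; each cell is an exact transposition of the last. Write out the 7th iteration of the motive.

The 7-note cells begin on C3, F3, Bb3, Eb4 — each up a 4th from the last.
Carrying on: Ab4 → Db5 → Gb5.
From Gb5 the exact shape gives Gb5 Eb5 F5 G5 D5 Bb4 Ab4.

Gb5 Eb5 F5 G5 D5 Bb4 Ab4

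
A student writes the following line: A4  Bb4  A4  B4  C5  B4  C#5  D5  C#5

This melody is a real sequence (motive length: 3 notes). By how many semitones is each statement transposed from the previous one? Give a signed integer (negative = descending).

Unit = 3 notes; the statements start on A4, B4, C#5, moving up a 2nd each time.
A4→B4 is 71 − 69 = 2 semitones.

2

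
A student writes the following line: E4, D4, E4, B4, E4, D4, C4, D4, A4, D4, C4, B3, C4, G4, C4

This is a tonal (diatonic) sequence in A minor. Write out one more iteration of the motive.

With a 5-note motive the entries are E4, D4, C4, each down a 2nd from the previous.
Statement 4 starts on B3 and keeps the same diatonic contour: B3 A3 B3 F4 B3.

B3 A3 B3 F4 B3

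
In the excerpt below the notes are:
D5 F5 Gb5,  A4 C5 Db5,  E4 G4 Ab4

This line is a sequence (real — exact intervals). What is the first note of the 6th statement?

Unit = 3 notes; the statements start on D5, A4, E4, moving down a 4th each time.
Continuing: B3 → F#3 → C#3. Statement 6 starts on C#3.

C#3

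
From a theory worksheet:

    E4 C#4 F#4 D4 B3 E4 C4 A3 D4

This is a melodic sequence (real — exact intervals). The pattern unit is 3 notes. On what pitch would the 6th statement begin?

Gb3

Unit = 3 notes; the statements start on E4, D4, C4, moving down a 2nd each time.
Extending the heads down a 2nd: Bb3 → Ab3 → Gb3.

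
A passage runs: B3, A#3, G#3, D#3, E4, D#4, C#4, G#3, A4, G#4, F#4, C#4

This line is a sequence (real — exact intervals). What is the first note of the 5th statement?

The 4-note cells begin on B3, E4, A4 — each up a 4th from the last.
Continuing: D5 → G5. Statement 5 starts on G5.

G5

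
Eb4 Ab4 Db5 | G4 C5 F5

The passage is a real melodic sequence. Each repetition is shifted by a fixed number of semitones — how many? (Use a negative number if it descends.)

4

Taking 3-note groups, the heads are Eb4, G4: the pattern moves up a 3rd.
Eb4→G4 is 67 − 63 = 4 semitones.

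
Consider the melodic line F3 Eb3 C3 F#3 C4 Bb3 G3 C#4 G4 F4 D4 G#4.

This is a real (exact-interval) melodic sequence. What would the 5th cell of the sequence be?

With a 4-note motive the entries are F3, C4, G4, each up a 5th from the previous.
Extending up a 5th: D5 → A5.
From A5 the exact shape gives A5 G5 E5 A#5.

A5 G5 E5 A#5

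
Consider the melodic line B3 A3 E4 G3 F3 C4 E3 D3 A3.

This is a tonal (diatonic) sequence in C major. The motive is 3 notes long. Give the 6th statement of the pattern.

Unit = 3 notes; the statements start on B3, G3, E3, moving down a 3rd each time.
Extending down a 3rd: C3 → A2 → F2.
So cell 6 is F2 E2 B2.

F2 E2 B2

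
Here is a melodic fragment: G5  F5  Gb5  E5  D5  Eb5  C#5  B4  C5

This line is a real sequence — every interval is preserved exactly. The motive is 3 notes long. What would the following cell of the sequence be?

A#4 G#4 A4

The 3-note cells begin on G5, E5, C#5 — each down a 3rd from the last.
Statement 4 starts on A#4 and keeps the same exact contour: A#4 G#4 A4.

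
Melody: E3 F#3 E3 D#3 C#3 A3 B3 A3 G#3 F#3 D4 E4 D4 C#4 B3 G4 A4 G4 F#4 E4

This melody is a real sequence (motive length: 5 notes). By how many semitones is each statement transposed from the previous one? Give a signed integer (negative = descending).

5

The 5-note cells begin on E3, A3, D4, G4 — each up a 4th from the last.
Counting half-steps from E3 to A3: 5.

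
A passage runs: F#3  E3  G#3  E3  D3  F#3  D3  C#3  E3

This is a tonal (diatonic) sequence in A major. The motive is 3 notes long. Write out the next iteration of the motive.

C#3 B2 D3

Taking 3-note groups, the heads are F#3, E3, D3: the pattern moves down a 2nd.
Statement 4 starts on C#3 and keeps the same diatonic contour: C#3 B2 D3.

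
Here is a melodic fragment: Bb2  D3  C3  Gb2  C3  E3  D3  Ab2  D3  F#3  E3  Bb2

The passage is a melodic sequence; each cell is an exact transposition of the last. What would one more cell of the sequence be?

Unit = 4 notes; the statements start on Bb2, C3, D3, moving up a 2nd each time.
Statement 4 starts on E3 and keeps the same exact contour: E3 G#3 F#3 C3.

E3 G#3 F#3 C3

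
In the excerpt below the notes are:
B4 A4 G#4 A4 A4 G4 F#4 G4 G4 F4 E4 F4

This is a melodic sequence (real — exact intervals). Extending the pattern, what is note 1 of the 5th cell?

The unit is 4 notes. Position-1 pitches of the 3 shown cells: B4, A4, G4.
Each moves down a 2nd. Continuing: F4 → Eb4.

Eb4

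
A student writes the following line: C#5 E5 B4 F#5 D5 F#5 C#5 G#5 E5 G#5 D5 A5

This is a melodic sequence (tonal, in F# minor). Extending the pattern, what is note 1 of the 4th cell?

F#5

With 4-note cells, note 1 of each statement runs C#5, D5, E5.
One more up a 2nd gives F#5.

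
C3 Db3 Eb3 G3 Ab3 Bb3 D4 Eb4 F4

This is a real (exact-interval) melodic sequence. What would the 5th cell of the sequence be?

E5 F5 G5

The 3-note cells begin on C3, G3, D4 — each up a 5th from the last.
Extending up a 5th: A4 → E5.
From E5 the exact shape gives E5 F5 G5.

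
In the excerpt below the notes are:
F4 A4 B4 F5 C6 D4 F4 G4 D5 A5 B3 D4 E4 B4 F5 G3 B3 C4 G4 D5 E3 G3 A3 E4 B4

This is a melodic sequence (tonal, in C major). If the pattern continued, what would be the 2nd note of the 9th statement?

With 5-note cells, note 2 of each statement runs A4, F4, D4, B3, G3.
Carrying that down a 3rd forward: E3 → C3 → A2 → F2.

F2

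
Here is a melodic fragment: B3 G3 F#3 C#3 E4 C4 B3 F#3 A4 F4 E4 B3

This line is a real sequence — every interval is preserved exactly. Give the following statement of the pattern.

With a 4-note motive the entries are B3, E4, A4, each up a 4th from the previous.
Statement 4 starts on D5 and keeps the same exact contour: D5 Bb4 A4 E4.

D5 Bb4 A4 E4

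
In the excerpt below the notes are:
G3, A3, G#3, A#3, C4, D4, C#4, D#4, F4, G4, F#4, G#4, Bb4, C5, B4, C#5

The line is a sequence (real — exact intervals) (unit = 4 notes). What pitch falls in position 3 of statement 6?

A5

The unit is 4 notes. Position-3 pitches of the 4 shown cells: G#3, C#4, F#4, B4.
Each moves up a 4th. Continuing: E5 → A5.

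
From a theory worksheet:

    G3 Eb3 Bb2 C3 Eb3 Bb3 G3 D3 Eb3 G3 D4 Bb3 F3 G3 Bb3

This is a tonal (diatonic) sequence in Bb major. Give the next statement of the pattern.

F4 D4 A3 Bb3 D4

Taking 5-note groups, the heads are G3, Bb3, D4: the pattern moves up a 3rd.
So cell 4 is F4 D4 A3 Bb3 D4.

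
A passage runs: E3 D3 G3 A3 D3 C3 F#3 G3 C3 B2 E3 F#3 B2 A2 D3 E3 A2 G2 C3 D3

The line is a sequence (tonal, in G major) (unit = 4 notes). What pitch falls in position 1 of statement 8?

E2

With 4-note cells, note 1 of each statement runs E3, D3, C3, B2, A2.
Extending down a 2nd: G2 → F#2 → E2.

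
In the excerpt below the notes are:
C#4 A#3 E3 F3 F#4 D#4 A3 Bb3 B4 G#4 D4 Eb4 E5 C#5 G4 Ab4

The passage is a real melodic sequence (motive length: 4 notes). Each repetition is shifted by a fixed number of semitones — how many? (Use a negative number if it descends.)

Unit = 4 notes; the statements start on C#4, F#4, B4, E5, moving up a 4th each time.
C#4 to F#4 spans +5 semitones.

5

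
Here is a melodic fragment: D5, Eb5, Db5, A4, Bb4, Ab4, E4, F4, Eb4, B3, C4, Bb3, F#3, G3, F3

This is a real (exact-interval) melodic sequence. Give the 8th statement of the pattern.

With a 3-note motive the entries are D5, A4, E4, B3, F#3, each down a 4th from the previous.
Carrying on: C#3 → G#2 → D#2.
So cell 8 is D#2 E2 D2.

D#2 E2 D2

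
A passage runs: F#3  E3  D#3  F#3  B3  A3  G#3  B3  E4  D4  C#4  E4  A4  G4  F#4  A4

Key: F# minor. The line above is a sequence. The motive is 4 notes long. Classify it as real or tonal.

real

Each cell has the same semitone pattern (-2, -1, 3) — intervals are preserved exactly.
And D#3 lies outside F# minor, so the sequence is real rather than tonal.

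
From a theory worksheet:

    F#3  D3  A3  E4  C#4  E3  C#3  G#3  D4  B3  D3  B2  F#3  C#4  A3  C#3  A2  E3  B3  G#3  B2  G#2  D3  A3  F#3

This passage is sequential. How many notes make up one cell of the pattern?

5

25 notes total. Splitting into 5 groups of 5:
F#3 D3 A3 E4 C#4 | E3 C#3 G#3 D4 B3 | D3 B2 F#3 C#4 A3 | C#3 A2 E3 B3 G#3 | B2 G#2 D3 A3 F#3
Each cell is the previous one down a 2nd — so the unit is 5 notes.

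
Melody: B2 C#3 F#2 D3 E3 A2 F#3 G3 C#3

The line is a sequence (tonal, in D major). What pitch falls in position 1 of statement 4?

With 3-note cells, note 1 of each statement runs B2, D3, F#3.
One more up a 3rd gives A3.

A3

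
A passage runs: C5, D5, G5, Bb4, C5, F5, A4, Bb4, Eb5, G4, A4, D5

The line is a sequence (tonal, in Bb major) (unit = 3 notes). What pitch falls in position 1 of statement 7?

The unit is 3 notes. Position-1 pitches of the 4 shown cells: C5, Bb4, A4, G4.
Each moves down a 2nd. Continuing: F4 → Eb4 → D4.

D4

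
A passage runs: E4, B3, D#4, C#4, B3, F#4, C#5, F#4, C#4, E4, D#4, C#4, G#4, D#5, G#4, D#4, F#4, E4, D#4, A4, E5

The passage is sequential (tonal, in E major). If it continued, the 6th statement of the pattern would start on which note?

C#5

Taking 7-note groups, the heads are E4, F#4, G#4: the pattern moves up a 2nd.
Extending the heads up a 2nd: A4 → B4 → C#5.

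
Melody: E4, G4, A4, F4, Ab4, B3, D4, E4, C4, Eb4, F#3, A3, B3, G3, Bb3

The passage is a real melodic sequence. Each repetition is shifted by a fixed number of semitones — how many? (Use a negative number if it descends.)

-5

Unit = 5 notes; the statements start on E4, B3, F#3, moving down a 4th each time.
Counting half-steps from E4 to B3: -5.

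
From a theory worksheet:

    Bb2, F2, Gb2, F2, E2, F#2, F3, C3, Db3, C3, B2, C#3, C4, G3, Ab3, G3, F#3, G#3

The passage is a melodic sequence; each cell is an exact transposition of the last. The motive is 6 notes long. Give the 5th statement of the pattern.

D5 A4 Bb4 A4 G#4 A#4

The 6-note cells begin on Bb2, F3, C4 — each up a 5th from the last.
Extending up a 5th: G4 → D5.
From D5 the exact shape gives D5 A4 Bb4 A4 G#4 A#4.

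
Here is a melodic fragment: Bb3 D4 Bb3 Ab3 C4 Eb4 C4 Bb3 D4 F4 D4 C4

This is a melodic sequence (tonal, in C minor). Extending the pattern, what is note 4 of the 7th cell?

The unit is 4 notes. Position-4 pitches of the 3 shown cells: Ab3, Bb3, C4.
Extending up a 2nd: D4 → Eb4 → F4 → G4.

G4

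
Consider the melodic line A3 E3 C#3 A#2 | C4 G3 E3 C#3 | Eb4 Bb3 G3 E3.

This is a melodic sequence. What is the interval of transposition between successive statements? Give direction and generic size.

up a 3rd

Unit = 4 notes; the statements start on A3, C4, Eb4, moving up a 3rd each time.
A3 to C4 is up a 3rd.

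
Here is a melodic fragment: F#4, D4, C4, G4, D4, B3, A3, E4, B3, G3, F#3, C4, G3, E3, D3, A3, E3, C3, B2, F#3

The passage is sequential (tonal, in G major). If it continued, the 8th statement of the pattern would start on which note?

F#2

The 4-note cells begin on F#4, D4, B3, G3, E3 — each down a 3rd from the last.
Continuing: C3 → A2 → F#2. Statement 8 starts on F#2.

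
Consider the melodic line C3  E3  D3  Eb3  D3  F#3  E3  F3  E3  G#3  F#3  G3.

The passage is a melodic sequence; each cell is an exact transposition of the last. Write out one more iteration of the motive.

Unit = 4 notes; the statements start on C3, D3, E3, moving up a 2nd each time.
So cell 4 is F#3 A#3 G#3 A3.

F#3 A#3 G#3 A3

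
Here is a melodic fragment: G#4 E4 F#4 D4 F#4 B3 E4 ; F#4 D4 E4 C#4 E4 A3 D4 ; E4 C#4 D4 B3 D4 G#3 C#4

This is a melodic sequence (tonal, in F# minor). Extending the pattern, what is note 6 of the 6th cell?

D3

Grouping in 7s, the 6th note of each cell is B3, A3, G#3.
Each moves down a 2nd. Continuing: F#3 → E3 → D3.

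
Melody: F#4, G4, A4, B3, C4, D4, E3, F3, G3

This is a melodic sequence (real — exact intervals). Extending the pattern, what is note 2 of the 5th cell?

Grouping in 3s, the 2nd note of each cell is G4, C4, F3.
Carrying that down a 5th forward: Bb2 → Eb2.

Eb2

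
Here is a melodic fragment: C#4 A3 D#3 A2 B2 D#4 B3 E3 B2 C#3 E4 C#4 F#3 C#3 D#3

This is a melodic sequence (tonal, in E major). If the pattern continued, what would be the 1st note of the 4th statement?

F#4

The unit is 5 notes. Position-1 pitches of the 3 shown cells: C#4, D#4, E4.
Each moves up a 2nd; the next is F#4.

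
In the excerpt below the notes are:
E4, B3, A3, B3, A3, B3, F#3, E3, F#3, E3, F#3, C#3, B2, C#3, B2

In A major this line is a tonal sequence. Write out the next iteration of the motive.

C#3 G#2 F#2 G#2 F#2

Taking 5-note groups, the heads are E4, B3, F#3: the pattern moves down a 4th.
So cell 4 is C#3 G#2 F#2 G#2 F#2.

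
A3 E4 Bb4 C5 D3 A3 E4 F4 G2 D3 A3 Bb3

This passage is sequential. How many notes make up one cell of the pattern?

Try groups of 4 (3 cells in 12 notes):
A3 E4 Bb4 C5 | D3 A3 E4 F4 | G2 D3 A3 Bb3
That's a consistent down a 5th shift per cell, and no other grouping gives one.

4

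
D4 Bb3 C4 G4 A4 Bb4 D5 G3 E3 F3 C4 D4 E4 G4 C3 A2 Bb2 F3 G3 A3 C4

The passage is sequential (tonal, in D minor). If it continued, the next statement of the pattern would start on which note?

F2

Taking 7-note groups, the heads are D4, G3, C3: the pattern moves down a 5th.
One more step down a 5th gives F2.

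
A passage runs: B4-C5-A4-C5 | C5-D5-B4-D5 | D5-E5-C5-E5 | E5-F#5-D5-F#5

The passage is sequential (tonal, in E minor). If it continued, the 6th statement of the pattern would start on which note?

G5

The 4-note cells begin on B4, C5, D5, E5 — each up a 2nd from the last.
Continuing: F#5 → G5. Statement 6 starts on G5.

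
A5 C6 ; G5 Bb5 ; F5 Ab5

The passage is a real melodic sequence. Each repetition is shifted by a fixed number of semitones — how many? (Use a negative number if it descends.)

-2

The 2-note cells begin on A5, G5, F5 — each down a 2nd from the last.
Counting half-steps from A5 to G5: -2.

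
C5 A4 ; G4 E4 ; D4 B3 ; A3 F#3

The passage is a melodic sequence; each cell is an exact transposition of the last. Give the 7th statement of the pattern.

Taking 2-note groups, the heads are C5, G4, D4, A3: the pattern moves down a 4th.
Carrying on: E3 → B2 → F#2.
So cell 7 is F#2 D#2.

F#2 D#2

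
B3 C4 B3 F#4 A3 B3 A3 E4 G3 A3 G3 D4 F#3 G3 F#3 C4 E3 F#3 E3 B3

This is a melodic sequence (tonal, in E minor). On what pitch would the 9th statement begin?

The 4-note cells begin on B3, A3, G3, F#3, E3 — each down a 2nd from the last.
Continuing: D3 → C3 → B2 → A2. Statement 9 starts on A2.

A2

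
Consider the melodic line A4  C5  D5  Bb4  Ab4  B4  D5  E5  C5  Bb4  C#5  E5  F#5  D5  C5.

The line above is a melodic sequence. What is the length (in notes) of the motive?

5

Try groups of 5 (3 cells in 15 notes):
A4 C5 D5 Bb4 Ab4 | B4 D5 E5 C5 Bb4 | C#5 E5 F#5 D5 C5
Each cell is the previous one up a 2nd — so the unit is 5 notes.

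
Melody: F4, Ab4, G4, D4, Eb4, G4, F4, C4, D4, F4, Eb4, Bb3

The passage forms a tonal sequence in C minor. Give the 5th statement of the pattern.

Bb3 D4 C4 G3

With a 4-note motive the entries are F4, Eb4, D4, each down a 2nd from the previous.
Continuing the starts: C4 → Bb3.
Statement 5 starts on Bb3 and keeps the same diatonic contour: Bb3 D4 C4 G3.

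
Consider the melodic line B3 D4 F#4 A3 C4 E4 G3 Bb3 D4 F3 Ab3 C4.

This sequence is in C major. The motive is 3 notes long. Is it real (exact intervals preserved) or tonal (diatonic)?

real

Each cell has the same semitone pattern (3, 4) — intervals are preserved exactly.
And F#4 lies outside C major, so the sequence is real rather than tonal.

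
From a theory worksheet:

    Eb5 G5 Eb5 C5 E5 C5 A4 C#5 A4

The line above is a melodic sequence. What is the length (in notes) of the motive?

9 notes total. Splitting into 3 groups of 3:
Eb5 G5 Eb5 | C5 E5 C5 | A4 C#5 A4
Every group is a transposition down a 3rd of the one before; no shorter unit works.

3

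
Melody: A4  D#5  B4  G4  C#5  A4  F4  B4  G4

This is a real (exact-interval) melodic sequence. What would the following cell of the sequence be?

Eb4 A4 F4

Taking 3-note groups, the heads are A4, G4, F4: the pattern moves down a 2nd.
So cell 4 is Eb4 A4 F4.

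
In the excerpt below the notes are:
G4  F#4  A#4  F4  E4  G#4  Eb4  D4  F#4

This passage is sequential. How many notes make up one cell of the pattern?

3

Try groups of 3 (3 cells in 9 notes):
G4 F#4 A#4 | F4 E4 G#4 | Eb4 D4 F#4
Every group is a transposition down a 2nd of the one before; no shorter unit works.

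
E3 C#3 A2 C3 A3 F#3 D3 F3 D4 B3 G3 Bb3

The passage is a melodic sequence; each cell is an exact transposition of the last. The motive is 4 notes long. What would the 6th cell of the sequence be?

Unit = 4 notes; the statements start on E3, A3, D4, moving up a 4th each time.
Carrying on: G4 → C5 → F5.
So cell 6 is F5 D5 Bb4 Db5.

F5 D5 Bb4 Db5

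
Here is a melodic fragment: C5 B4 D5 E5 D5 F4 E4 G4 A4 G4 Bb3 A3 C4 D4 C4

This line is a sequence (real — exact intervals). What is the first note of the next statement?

Taking 5-note groups, the heads are C5, F4, Bb3: the pattern moves down a 5th.
The next head, down a 5th from Bb3, is Eb3.

Eb3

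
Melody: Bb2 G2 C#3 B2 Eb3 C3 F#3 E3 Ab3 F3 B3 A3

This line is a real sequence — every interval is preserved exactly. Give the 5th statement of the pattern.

Gb4 Eb4 A4 G4

Taking 4-note groups, the heads are Bb2, Eb3, Ab3: the pattern moves up a 4th.
Continuing the starts: Db4 → Gb4.
From Gb4 the exact shape gives Gb4 Eb4 A4 G4.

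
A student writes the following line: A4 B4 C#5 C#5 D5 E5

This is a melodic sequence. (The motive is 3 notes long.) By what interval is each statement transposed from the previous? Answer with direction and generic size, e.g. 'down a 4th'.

up a 3rd

Unit = 3 notes; the statements start on A4, C#5, moving up a 3rd each time.
From A4 to C#5: up a 3rd.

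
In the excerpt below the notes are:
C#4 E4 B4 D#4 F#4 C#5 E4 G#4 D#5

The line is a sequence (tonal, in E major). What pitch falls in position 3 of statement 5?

F#5

The unit is 3 notes. Position-3 pitches of the 3 shown cells: B4, C#5, D#5.
Carrying that up a 2nd forward: E5 → F#5.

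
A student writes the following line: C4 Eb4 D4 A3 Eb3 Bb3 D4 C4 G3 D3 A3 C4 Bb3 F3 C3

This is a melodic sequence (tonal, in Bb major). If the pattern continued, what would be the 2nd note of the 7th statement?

F3

With 5-note cells, note 2 of each statement runs Eb4, D4, C4.
Carrying that down a 2nd forward: Bb3 → A3 → G3 → F3.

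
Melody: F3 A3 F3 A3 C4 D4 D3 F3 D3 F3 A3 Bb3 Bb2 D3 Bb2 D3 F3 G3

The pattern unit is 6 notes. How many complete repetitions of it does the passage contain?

18 notes in groups of 6 gives 18/6 = 3 statements.
Starts: F3, D3, Bb2 — each down a 3rd.

3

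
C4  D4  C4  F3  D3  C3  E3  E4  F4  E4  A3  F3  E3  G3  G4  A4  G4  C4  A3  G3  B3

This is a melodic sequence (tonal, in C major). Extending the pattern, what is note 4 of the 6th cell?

B4

Grouping in 7s, the 4th note of each cell is F3, A3, C4.
Carrying that up a 3rd forward: E4 → G4 → B4.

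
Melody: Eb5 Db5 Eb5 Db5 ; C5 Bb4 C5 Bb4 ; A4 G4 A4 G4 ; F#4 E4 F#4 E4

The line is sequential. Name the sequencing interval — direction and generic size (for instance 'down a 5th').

down a 3rd

Unit = 4 notes; the statements start on Eb5, C5, A4, F#4, moving down a 3rd each time.
From Eb5 to C5: down a 3rd.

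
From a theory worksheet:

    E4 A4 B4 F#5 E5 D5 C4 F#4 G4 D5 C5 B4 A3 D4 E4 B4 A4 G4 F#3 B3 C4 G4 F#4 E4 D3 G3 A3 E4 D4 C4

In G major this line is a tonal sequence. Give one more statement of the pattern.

Taking 6-note groups, the heads are E4, C4, A3, F#3, D3: the pattern moves down a 3rd.
So cell 6 is B2 E3 F#3 C4 B3 A3.

B2 E3 F#3 C4 B3 A3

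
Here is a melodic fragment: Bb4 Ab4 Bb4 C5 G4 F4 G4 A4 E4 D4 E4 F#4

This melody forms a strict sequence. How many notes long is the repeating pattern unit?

4

There are 12 notes; a 4-note unit gives 3 cells:
Bb4 Ab4 Bb4 C5 | G4 F4 G4 A4 | E4 D4 E4 F#4
That's a consistent down a 3rd shift per cell, and no other grouping gives one.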